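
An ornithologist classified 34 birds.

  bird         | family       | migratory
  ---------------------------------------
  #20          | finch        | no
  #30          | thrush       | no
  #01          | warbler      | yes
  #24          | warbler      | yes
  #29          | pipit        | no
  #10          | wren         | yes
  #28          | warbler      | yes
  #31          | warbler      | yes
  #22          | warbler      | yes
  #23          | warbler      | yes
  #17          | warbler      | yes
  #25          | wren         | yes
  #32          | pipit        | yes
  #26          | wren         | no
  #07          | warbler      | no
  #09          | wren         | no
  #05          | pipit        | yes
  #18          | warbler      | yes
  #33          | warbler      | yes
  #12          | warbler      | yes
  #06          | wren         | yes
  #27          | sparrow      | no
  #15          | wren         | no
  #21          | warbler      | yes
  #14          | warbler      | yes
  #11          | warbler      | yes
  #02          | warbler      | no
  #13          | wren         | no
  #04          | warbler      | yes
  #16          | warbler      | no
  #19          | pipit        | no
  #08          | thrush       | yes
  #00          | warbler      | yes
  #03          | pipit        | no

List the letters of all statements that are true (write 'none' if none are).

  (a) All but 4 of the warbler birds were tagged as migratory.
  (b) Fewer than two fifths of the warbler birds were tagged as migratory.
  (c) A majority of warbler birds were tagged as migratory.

(c)

|A| = 18, |A ∩ B| = 15, |A ∖ B| = 3.
(a) |A ∖ B| = 4: fails.
(b) |A ∩ B| / |A| < 2/5: fails.
(c) |A ∩ B| > |A ∖ B|: holds.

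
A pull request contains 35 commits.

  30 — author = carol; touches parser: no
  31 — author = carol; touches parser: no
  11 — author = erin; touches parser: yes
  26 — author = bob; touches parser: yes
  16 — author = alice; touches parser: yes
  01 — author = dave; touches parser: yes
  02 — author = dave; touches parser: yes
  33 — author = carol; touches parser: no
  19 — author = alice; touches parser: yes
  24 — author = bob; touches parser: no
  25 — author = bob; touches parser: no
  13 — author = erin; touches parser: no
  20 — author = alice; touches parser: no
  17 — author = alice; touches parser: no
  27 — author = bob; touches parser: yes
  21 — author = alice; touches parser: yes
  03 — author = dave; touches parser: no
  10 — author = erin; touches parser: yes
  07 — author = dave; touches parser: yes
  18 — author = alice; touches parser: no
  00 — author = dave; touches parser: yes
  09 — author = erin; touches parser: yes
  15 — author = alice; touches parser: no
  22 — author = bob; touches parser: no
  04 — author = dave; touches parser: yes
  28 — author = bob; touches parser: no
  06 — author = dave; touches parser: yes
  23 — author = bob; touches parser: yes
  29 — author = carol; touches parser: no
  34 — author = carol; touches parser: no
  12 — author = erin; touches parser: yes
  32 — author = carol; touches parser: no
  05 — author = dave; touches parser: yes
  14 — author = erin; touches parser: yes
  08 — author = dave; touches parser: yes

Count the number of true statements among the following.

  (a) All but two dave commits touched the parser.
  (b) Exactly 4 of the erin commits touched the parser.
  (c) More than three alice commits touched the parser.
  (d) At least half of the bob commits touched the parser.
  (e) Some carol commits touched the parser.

(a) dave: |A| = 9, |A ∩ B| = 8; needs |A ∖ B| = 2 — false.
(b) erin: |A| = 6, |A ∩ B| = 5; needs |A ∩ B| = 4 — false.
(c) alice: |A| = 7, |A ∩ B| = 3; needs |A ∩ B| > 3 — false.
(d) bob: |A| = 7, |A ∩ B| = 3; needs |A ∩ B| ≥ |A ∖ B| — false.
(e) carol: |A| = 6, |A ∩ B| = 0; needs A ∩ B ≠ ∅ (|A ∩ B| ≥ 1) — false.

0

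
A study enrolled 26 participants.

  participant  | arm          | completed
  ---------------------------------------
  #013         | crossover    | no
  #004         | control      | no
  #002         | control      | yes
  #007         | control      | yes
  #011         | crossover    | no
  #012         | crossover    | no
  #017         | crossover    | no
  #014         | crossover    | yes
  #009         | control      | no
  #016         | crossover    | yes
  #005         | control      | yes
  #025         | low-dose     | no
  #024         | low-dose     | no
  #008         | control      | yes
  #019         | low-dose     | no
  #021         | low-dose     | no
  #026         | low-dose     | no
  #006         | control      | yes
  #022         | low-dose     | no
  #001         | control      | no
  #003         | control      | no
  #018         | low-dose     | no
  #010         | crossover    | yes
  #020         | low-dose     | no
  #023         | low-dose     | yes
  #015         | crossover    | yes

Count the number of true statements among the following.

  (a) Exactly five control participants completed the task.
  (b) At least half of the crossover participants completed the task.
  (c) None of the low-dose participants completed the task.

2

(a) control: |A| = 9, |A ∩ B| = 5; needs |A ∩ B| = 5 — true.
(b) crossover: |A| = 8, |A ∩ B| = 4; needs |A ∩ B| ≥ |A ∖ B| — true.
(c) low-dose: |A| = 9, |A ∩ B| = 1; needs A ∩ B = ∅ (|A ∩ B| = 0) — false.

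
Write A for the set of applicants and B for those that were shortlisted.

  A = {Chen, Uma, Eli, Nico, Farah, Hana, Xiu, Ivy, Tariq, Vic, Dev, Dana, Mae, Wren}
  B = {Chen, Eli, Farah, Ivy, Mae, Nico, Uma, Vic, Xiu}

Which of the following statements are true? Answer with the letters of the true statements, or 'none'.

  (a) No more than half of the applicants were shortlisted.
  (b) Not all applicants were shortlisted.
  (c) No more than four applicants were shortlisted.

|A| = 14, |A ∩ B| = 9, |A ∖ B| = 5.
(a) |A ∩ B| ≤ |A ∖ B|: fails.
(b) A ⊄ B (|A ∖ B| ≥ 1): holds.
(c) |A ∩ B| ≤ 4: fails.

(b)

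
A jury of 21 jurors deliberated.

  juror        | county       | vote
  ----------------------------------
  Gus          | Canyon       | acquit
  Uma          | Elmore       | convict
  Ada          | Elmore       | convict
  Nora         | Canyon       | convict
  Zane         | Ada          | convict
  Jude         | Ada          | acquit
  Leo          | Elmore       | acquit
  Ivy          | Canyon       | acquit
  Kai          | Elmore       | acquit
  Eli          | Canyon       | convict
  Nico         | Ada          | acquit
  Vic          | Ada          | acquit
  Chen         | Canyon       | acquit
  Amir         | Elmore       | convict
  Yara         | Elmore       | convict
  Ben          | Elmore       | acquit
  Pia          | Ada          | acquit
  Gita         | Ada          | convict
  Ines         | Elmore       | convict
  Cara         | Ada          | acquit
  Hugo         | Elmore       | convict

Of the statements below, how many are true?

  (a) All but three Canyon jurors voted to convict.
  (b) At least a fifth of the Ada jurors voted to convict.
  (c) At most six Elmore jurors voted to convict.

(a) Canyon: |A| = 5, |A ∩ B| = 2; needs |A ∖ B| = 3 — true.
(b) Ada: |A| = 7, |A ∩ B| = 2; needs |A ∩ B| / |A| ≥ 1/5 — true.
(c) Elmore: |A| = 9, |A ∩ B| = 6; needs |A ∩ B| ≤ 6 — true.

3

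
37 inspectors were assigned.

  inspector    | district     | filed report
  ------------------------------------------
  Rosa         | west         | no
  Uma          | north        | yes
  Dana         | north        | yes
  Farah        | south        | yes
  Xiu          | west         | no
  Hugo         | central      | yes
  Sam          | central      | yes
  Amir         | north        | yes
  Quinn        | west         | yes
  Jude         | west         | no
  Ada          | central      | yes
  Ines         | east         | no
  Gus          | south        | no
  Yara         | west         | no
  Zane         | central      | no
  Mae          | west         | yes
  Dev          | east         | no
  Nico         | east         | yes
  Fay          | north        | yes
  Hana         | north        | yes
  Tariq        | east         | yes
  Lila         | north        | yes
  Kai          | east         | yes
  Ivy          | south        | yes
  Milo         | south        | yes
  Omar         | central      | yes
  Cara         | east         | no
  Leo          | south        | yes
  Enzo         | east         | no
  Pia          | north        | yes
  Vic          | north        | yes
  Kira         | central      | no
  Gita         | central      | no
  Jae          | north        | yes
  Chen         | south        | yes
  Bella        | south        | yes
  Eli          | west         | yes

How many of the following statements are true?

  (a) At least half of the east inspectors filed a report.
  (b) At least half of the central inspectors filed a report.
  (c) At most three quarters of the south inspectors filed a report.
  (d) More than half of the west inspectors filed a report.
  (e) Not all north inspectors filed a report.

1

(a) east: |A| = 7, |A ∩ B| = 3; needs |A ∩ B| ≥ |A ∖ B| — false.
(b) central: |A| = 7, |A ∩ B| = 4; needs |A ∩ B| ≥ |A ∖ B| — true.
(c) south: |A| = 7, |A ∩ B| = 6; needs |A ∩ B| / |A| ≤ 3/4 — false.
(d) west: |A| = 7, |A ∩ B| = 3; needs |A ∩ B| > |A ∖ B| — false.
(e) north: |A| = 9, |A ∩ B| = 9; needs A ⊄ B (|A ∖ B| ≥ 1) — false.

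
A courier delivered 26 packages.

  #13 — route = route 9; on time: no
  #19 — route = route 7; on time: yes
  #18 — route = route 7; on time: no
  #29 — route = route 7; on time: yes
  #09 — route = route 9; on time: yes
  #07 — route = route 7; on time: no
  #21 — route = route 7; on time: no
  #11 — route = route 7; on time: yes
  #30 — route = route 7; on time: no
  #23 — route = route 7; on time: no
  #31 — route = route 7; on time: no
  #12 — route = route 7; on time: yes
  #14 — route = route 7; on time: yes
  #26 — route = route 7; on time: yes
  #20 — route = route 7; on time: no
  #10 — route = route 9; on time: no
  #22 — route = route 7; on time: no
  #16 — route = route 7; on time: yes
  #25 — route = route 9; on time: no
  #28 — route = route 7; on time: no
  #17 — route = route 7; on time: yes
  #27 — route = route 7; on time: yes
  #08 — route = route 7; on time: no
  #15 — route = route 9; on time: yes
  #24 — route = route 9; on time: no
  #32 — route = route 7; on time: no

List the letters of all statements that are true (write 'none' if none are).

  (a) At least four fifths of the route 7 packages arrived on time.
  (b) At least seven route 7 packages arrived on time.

|A| = 20, |A ∩ B| = 9, |A ∖ B| = 11.
(a) |A ∩ B| / |A| ≥ 4/5: fails.
(b) |A ∩ B| ≥ 7: holds.

(b)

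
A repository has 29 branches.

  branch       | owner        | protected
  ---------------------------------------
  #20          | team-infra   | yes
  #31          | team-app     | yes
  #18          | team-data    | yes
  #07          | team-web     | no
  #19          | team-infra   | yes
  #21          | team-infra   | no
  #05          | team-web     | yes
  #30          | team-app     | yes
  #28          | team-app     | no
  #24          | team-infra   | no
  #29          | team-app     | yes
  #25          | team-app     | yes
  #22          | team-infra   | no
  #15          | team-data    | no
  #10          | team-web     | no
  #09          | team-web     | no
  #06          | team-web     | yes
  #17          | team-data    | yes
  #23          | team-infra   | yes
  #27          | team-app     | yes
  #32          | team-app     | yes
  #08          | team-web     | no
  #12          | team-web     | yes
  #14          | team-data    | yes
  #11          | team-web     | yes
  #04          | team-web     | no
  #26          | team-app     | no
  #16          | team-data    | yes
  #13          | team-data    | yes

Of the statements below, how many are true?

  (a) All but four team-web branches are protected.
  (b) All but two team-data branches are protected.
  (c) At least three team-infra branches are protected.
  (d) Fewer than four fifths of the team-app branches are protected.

2

(a) team-web: |A| = 9, |A ∩ B| = 4; needs |A ∖ B| = 4 — false.
(b) team-data: |A| = 6, |A ∩ B| = 5; needs |A ∖ B| = 2 — false.
(c) team-infra: |A| = 6, |A ∩ B| = 3; needs |A ∩ B| ≥ 3 — true.
(d) team-app: |A| = 8, |A ∩ B| = 6; needs |A ∩ B| / |A| < 4/5 — true.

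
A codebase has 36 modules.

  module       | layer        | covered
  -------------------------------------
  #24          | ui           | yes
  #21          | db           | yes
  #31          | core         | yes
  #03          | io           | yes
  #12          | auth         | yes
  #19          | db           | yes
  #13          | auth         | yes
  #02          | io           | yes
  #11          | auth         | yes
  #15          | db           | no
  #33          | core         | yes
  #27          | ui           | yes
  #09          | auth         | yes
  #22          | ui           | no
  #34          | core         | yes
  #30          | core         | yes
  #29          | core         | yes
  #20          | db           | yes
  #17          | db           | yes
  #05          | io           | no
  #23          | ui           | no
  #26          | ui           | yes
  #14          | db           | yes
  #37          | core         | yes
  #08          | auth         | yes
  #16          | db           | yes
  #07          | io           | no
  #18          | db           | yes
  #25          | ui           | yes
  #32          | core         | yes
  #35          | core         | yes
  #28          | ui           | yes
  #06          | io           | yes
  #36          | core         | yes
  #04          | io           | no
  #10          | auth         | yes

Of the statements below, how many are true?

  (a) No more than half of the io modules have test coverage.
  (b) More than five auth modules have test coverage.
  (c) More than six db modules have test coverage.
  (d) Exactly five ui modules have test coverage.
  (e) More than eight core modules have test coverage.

5

(a) io: |A| = 6, |A ∩ B| = 3; needs |A ∩ B| ≤ |A ∖ B| — true.
(b) auth: |A| = 6, |A ∩ B| = 6; needs |A ∩ B| > 5 — true.
(c) db: |A| = 8, |A ∩ B| = 7; needs |A ∩ B| > 6 — true.
(d) ui: |A| = 7, |A ∩ B| = 5; needs |A ∩ B| = 5 — true.
(e) core: |A| = 9, |A ∩ B| = 9; needs |A ∩ B| > 8 — true.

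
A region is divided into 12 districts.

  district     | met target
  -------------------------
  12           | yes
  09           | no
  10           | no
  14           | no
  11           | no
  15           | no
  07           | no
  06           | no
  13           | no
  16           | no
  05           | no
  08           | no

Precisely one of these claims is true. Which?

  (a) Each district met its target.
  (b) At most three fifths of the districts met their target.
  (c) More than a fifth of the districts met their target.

(b)

|A| = 12, |A ∩ B| = 1, |A ∖ B| = 11.
(a) requires A ⊆ B, i.e. every element of A is in B (|A ∖ B| = 0): false.
(b) requires |A ∩ B| / |A| ≤ 3/5: true.
(c) requires |A ∩ B| / |A| > 1/5: false.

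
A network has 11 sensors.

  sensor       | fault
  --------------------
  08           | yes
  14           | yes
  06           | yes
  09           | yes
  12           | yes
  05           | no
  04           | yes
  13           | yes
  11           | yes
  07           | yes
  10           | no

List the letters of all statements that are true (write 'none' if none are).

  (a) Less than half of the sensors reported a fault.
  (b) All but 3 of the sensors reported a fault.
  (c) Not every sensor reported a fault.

(c)

|A| = 11, |A ∩ B| = 9, |A ∖ B| = 2.
(a) |A ∩ B| < |A ∖ B|: fails.
(b) |A ∖ B| = 3: fails.
(c) A ⊄ B (|A ∖ B| ≥ 1): holds.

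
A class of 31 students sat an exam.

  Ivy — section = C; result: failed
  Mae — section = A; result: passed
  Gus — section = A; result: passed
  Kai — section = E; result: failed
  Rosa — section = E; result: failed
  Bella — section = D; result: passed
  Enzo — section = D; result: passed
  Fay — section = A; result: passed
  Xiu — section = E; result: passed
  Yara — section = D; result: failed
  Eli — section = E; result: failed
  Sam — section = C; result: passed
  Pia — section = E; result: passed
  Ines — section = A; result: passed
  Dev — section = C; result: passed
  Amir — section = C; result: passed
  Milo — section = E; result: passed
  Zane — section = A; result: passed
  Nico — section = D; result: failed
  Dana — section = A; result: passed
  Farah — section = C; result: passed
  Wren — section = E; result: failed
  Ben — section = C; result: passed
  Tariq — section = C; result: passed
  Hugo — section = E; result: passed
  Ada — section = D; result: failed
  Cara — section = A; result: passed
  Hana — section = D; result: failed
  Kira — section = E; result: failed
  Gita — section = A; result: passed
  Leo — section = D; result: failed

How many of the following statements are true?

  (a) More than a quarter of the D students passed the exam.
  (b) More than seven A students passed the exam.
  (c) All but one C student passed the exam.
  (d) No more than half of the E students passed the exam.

(a) D: |A| = 7, |A ∩ B| = 2; needs |A ∩ B| / |A| > 1/4 — true.
(b) A: |A| = 8, |A ∩ B| = 8; needs |A ∩ B| > 7 — true.
(c) C: |A| = 7, |A ∩ B| = 6; needs |A ∖ B| = 1 — true.
(d) E: |A| = 9, |A ∩ B| = 4; needs |A ∩ B| ≤ |A ∖ B| — true.

4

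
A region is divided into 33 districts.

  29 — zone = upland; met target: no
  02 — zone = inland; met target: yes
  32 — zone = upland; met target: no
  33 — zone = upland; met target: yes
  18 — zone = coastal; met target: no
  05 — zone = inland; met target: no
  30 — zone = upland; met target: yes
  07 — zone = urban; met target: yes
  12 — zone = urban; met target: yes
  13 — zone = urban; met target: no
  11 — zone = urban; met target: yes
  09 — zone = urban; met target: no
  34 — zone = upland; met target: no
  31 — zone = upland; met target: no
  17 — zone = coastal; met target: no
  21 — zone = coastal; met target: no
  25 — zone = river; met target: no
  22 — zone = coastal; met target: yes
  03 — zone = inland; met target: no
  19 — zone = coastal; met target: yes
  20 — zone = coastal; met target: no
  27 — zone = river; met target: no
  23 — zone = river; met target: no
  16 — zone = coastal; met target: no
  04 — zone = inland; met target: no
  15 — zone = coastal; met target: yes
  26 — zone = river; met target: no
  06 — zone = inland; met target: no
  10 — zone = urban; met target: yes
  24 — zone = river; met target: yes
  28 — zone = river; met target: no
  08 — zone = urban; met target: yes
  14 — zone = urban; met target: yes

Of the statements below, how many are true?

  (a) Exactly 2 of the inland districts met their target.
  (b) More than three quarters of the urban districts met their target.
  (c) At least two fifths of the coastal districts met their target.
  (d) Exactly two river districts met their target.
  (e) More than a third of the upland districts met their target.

(a) inland: |A| = 5, |A ∩ B| = 1; needs |A ∩ B| = 2 — false.
(b) urban: |A| = 8, |A ∩ B| = 6; needs |A ∩ B| / |A| > 3/4 — false.
(c) coastal: |A| = 8, |A ∩ B| = 3; needs |A ∩ B| / |A| ≥ 2/5 — false.
(d) river: |A| = 6, |A ∩ B| = 1; needs |A ∩ B| = 2 — false.
(e) upland: |A| = 6, |A ∩ B| = 2; needs |A ∩ B| / |A| > 1/3 — false.

0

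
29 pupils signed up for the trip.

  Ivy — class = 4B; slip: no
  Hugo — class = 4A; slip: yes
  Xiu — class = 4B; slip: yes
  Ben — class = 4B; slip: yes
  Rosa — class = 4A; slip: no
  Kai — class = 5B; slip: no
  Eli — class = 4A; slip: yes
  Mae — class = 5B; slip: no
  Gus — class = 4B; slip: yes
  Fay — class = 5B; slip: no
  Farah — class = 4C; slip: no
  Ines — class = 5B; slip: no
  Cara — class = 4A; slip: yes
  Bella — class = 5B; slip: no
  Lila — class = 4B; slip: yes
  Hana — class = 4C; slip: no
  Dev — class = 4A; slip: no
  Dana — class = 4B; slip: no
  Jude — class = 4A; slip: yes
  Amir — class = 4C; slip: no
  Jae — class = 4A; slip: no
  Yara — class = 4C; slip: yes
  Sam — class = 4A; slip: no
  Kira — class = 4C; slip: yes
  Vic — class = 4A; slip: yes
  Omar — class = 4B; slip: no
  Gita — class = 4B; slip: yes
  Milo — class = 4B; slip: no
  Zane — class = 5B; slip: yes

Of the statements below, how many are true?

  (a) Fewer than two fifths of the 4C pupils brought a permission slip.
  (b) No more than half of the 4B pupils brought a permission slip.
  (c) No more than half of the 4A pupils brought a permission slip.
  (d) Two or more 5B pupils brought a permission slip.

(a) 4C: |A| = 5, |A ∩ B| = 2; needs |A ∩ B| / |A| < 2/5 — false.
(b) 4B: |A| = 9, |A ∩ B| = 5; needs |A ∩ B| ≤ |A ∖ B| — false.
(c) 4A: |A| = 9, |A ∩ B| = 5; needs |A ∩ B| ≤ |A ∖ B| — false.
(d) 5B: |A| = 6, |A ∩ B| = 1; needs |A ∩ B| ≥ 2 — false.

0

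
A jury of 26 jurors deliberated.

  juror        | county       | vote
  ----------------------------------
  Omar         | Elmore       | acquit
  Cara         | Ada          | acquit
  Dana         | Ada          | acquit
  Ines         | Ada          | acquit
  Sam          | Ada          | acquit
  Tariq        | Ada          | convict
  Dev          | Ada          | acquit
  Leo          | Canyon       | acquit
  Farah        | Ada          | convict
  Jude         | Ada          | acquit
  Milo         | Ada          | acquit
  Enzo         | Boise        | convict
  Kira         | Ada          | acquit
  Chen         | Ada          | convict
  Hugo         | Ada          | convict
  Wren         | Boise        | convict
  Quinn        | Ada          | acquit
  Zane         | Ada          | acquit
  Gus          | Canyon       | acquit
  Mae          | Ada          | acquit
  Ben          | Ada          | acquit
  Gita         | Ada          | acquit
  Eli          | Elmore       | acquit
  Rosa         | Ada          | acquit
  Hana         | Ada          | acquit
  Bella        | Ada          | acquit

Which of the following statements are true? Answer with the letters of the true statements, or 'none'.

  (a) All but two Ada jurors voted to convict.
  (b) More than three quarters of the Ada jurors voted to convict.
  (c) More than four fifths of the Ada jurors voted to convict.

none

|A| = 20, |A ∩ B| = 4, |A ∖ B| = 16.
(a) |A ∖ B| = 2: fails.
(b) |A ∩ B| / |A| > 3/4: fails.
(c) |A ∩ B| / |A| > 4/5: fails.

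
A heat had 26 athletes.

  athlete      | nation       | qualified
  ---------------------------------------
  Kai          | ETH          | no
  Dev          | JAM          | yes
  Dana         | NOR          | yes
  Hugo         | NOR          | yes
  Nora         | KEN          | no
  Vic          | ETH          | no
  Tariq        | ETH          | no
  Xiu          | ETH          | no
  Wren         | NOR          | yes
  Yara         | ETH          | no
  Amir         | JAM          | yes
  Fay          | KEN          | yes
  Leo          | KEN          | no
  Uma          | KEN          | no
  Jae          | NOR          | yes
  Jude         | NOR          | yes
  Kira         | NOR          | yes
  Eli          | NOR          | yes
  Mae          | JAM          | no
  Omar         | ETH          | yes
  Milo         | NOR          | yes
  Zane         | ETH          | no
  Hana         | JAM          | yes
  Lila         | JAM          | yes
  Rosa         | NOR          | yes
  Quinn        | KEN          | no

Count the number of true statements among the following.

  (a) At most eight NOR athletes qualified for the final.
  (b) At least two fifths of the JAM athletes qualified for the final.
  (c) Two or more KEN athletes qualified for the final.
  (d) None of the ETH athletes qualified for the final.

1

(a) NOR: |A| = 9, |A ∩ B| = 9; needs |A ∩ B| ≤ 8 — false.
(b) JAM: |A| = 5, |A ∩ B| = 4; needs |A ∩ B| / |A| ≥ 2/5 — true.
(c) KEN: |A| = 5, |A ∩ B| = 1; needs |A ∩ B| ≥ 2 — false.
(d) ETH: |A| = 7, |A ∩ B| = 1; needs A ∩ B = ∅ (|A ∩ B| = 0) — false.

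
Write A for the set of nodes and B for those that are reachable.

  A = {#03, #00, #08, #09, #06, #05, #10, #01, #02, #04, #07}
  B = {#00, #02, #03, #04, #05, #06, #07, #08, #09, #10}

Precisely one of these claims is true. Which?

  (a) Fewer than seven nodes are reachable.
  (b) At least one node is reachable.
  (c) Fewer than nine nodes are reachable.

(b)

|A| = 11, |A ∩ B| = 10, |A ∖ B| = 1.
(a) requires |A ∩ B| < 7: false.
(b) requires A ∩ B ≠ ∅ (|A ∩ B| ≥ 1): true.
(c) requires |A ∩ B| < 9: false.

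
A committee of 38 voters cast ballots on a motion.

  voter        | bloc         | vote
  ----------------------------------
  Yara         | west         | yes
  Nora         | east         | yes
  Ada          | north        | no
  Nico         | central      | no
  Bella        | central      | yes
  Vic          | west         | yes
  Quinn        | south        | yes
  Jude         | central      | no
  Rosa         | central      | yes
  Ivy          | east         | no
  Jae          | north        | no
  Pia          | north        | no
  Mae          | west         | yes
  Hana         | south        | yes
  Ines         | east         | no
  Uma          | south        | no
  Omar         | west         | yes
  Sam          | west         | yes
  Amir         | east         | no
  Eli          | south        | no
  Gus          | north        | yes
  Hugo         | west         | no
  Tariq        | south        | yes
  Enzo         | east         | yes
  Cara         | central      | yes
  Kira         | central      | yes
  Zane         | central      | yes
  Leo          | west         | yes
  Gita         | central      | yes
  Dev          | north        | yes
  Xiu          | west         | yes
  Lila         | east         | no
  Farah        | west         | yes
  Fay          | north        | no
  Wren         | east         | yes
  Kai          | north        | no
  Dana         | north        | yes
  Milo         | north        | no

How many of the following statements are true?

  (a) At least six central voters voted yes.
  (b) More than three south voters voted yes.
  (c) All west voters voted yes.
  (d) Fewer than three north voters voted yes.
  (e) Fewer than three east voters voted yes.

(a) central: |A| = 8, |A ∩ B| = 6; needs |A ∩ B| ≥ 6 — true.
(b) south: |A| = 5, |A ∩ B| = 3; needs |A ∩ B| > 3 — false.
(c) west: |A| = 9, |A ∩ B| = 8; needs A ⊆ B, i.e. every element of A is in B (|A ∖ B| = 0) — false.
(d) north: |A| = 9, |A ∩ B| = 3; needs |A ∩ B| < 3 — false.
(e) east: |A| = 7, |A ∩ B| = 3; needs |A ∩ B| < 3 — false.

1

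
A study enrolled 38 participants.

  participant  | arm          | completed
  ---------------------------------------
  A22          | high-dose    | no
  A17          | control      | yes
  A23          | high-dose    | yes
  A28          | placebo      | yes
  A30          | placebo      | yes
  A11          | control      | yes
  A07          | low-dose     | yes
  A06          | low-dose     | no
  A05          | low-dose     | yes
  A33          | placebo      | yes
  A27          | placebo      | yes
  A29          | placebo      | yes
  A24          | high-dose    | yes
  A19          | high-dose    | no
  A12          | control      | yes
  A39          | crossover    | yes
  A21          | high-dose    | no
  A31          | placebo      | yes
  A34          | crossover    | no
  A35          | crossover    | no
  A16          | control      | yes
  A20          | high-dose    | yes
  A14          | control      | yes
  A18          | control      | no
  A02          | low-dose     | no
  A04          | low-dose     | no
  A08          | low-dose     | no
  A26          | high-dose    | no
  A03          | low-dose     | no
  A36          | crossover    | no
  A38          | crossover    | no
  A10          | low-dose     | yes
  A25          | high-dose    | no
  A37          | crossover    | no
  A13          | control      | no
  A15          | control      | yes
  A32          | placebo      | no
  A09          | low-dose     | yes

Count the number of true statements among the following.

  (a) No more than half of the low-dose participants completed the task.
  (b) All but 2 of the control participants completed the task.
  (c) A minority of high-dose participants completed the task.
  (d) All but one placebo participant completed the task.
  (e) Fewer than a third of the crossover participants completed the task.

(a) low-dose: |A| = 9, |A ∩ B| = 4; needs |A ∩ B| ≤ |A ∖ B| — true.
(b) control: |A| = 8, |A ∩ B| = 6; needs |A ∖ B| = 2 — true.
(c) high-dose: |A| = 8, |A ∩ B| = 3; needs |A ∩ B| < |A ∖ B| — true.
(d) placebo: |A| = 7, |A ∩ B| = 6; needs |A ∖ B| = 1 — true.
(e) crossover: |A| = 6, |A ∩ B| = 1; needs |A ∩ B| / |A| < 1/3 — true.

5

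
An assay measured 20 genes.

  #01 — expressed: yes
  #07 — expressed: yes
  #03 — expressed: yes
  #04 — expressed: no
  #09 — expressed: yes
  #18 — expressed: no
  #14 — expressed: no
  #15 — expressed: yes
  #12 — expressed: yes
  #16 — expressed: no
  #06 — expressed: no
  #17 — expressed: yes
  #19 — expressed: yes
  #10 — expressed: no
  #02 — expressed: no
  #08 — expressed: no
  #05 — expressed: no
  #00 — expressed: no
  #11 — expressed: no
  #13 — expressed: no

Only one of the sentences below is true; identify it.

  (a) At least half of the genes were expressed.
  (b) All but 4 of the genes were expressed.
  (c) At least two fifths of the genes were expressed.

(c)

|A| = 20, |A ∩ B| = 8, |A ∖ B| = 12.
(a) requires |A ∩ B| ≥ |A ∖ B|: false.
(b) requires |A ∖ B| = 4: false.
(c) requires |A ∩ B| / |A| ≥ 2/5: true.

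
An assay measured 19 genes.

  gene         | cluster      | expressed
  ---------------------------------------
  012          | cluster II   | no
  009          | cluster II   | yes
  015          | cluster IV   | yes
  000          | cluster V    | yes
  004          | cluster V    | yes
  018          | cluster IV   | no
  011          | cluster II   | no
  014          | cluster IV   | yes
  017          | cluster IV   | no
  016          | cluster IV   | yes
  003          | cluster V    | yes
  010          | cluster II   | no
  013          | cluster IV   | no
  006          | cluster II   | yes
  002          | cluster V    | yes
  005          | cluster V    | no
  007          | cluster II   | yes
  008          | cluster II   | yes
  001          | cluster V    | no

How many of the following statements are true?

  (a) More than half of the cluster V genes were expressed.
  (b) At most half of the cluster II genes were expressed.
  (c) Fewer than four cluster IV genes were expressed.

(a) cluster V: |A| = 6, |A ∩ B| = 4; needs |A ∩ B| > |A ∖ B| — true.
(b) cluster II: |A| = 7, |A ∩ B| = 4; needs |A ∩ B| ≤ |A ∖ B| — false.
(c) cluster IV: |A| = 6, |A ∩ B| = 3; needs |A ∩ B| < 4 — true.

2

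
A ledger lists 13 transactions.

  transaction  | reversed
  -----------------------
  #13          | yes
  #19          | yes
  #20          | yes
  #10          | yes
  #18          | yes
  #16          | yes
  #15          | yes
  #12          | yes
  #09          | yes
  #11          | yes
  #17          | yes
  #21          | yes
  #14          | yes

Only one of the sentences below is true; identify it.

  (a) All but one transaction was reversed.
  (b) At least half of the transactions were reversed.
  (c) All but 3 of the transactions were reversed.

|A| = 13, |A ∩ B| = 13, |A ∖ B| = 0.
(a) requires |A ∖ B| = 1: false.
(b) requires |A ∩ B| ≥ |A ∖ B|: true.
(c) requires |A ∖ B| = 3: false.

(b)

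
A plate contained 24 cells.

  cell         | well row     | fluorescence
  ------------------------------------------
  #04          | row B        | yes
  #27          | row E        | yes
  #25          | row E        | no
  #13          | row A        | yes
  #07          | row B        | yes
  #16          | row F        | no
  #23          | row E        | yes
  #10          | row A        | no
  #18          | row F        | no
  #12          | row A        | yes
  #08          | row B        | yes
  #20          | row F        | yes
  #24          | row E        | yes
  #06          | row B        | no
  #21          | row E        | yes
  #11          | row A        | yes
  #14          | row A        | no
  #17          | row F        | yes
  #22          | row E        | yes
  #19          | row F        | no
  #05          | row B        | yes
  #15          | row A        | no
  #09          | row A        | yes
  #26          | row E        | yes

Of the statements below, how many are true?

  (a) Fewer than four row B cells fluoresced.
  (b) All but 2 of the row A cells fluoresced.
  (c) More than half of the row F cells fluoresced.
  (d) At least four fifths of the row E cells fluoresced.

(a) row B: |A| = 5, |A ∩ B| = 4; needs |A ∩ B| < 4 — false.
(b) row A: |A| = 7, |A ∩ B| = 4; needs |A ∖ B| = 2 — false.
(c) row F: |A| = 5, |A ∩ B| = 2; needs |A ∩ B| > |A ∖ B| — false.
(d) row E: |A| = 7, |A ∩ B| = 6; needs |A ∩ B| / |A| ≥ 4/5 — true.

1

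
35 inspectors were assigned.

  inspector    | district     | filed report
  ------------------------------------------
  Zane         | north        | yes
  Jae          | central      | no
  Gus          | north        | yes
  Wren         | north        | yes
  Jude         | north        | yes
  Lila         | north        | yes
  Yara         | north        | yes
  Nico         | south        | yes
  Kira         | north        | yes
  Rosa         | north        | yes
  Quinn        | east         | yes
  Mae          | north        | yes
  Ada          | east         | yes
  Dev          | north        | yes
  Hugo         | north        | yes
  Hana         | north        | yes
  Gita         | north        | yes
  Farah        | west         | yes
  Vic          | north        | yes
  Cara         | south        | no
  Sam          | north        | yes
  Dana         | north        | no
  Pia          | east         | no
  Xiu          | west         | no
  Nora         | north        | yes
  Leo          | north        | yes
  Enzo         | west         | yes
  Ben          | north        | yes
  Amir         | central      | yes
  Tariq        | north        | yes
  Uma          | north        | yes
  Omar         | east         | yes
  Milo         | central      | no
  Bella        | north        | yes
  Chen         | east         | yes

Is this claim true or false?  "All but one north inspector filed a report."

True

Truth condition: |A ∖ B| = 1.
|A| = 22, |A ∩ B| = 21, |A ∖ B| = 1.
|A ∖ B| = 1, so the statement is true.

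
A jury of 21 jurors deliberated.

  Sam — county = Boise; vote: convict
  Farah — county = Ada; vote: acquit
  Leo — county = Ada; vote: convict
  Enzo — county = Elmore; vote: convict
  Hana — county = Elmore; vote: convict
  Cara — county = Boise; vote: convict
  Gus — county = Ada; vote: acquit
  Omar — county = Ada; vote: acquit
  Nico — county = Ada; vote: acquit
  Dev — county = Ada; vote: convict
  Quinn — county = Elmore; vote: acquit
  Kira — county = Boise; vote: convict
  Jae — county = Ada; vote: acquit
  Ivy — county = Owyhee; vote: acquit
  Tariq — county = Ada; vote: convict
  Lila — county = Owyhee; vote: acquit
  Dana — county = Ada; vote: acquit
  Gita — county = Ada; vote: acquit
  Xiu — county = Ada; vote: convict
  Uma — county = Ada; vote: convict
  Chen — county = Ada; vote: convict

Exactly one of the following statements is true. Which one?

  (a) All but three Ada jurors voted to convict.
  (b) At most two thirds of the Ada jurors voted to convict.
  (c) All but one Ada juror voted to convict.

(b)

|A| = 13, |A ∩ B| = 6, |A ∖ B| = 7.
(a) requires |A ∖ B| = 3: false.
(b) requires |A ∩ B| / |A| ≤ 2/3: true.
(c) requires |A ∖ B| = 1: false.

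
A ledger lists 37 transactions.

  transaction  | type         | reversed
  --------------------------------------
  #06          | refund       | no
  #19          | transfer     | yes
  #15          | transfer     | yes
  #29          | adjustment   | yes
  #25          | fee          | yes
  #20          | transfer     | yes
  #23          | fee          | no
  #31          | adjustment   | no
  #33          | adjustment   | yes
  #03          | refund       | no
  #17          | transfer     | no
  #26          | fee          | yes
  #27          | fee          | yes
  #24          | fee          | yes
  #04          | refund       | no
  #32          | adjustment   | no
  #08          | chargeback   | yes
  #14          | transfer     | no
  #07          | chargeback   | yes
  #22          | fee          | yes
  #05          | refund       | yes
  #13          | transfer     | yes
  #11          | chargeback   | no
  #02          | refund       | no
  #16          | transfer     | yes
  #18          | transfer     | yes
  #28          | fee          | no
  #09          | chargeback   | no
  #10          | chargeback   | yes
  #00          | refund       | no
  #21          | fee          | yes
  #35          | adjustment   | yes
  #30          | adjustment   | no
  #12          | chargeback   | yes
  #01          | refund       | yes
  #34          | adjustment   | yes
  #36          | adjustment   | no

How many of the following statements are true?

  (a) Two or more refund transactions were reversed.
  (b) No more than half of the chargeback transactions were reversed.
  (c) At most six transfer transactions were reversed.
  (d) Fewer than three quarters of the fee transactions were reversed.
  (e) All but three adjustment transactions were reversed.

2

(a) refund: |A| = 7, |A ∩ B| = 2; needs |A ∩ B| ≥ 2 — true.
(b) chargeback: |A| = 6, |A ∩ B| = 4; needs |A ∩ B| ≤ |A ∖ B| — false.
(c) transfer: |A| = 8, |A ∩ B| = 6; needs |A ∩ B| ≤ 6 — true.
(d) fee: |A| = 8, |A ∩ B| = 6; needs |A ∩ B| / |A| < 3/4 — false.
(e) adjustment: |A| = 8, |A ∩ B| = 4; needs |A ∖ B| = 3 — false.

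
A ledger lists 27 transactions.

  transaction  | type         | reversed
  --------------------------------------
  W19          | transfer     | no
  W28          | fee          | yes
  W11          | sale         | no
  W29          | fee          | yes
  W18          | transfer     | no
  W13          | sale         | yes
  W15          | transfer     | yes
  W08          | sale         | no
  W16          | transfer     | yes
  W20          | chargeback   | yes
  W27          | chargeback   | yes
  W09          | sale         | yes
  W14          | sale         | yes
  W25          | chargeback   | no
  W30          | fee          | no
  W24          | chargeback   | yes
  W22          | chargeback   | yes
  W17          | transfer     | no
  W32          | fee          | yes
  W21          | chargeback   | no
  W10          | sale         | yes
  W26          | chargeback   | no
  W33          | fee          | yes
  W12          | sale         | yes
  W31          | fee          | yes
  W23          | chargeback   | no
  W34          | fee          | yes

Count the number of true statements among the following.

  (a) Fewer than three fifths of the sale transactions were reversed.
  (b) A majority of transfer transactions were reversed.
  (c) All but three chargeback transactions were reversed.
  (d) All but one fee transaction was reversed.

(a) sale: |A| = 7, |A ∩ B| = 5; needs |A ∩ B| / |A| < 3/5 — false.
(b) transfer: |A| = 5, |A ∩ B| = 2; needs |A ∩ B| > |A ∖ B| — false.
(c) chargeback: |A| = 8, |A ∩ B| = 4; needs |A ∖ B| = 3 — false.
(d) fee: |A| = 7, |A ∩ B| = 6; needs |A ∖ B| = 1 — true.

1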